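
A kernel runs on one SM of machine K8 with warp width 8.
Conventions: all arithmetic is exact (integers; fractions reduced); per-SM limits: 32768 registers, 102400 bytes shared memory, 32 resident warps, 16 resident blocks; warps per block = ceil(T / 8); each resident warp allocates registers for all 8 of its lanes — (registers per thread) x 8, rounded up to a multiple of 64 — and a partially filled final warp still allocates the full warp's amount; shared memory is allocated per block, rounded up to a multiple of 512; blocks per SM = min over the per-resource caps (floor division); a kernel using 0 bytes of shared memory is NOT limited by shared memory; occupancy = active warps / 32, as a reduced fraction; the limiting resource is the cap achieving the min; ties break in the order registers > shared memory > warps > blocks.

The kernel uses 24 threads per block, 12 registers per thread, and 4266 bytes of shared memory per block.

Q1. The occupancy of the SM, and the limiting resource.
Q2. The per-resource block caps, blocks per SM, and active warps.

Answer: occupancy 15/16, limited by warps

registers: 85 blocks
shared memory: 22 blocks
warps: 10 blocks
blocks: 16 blocks

Answer: 10 blocks, 30 active warps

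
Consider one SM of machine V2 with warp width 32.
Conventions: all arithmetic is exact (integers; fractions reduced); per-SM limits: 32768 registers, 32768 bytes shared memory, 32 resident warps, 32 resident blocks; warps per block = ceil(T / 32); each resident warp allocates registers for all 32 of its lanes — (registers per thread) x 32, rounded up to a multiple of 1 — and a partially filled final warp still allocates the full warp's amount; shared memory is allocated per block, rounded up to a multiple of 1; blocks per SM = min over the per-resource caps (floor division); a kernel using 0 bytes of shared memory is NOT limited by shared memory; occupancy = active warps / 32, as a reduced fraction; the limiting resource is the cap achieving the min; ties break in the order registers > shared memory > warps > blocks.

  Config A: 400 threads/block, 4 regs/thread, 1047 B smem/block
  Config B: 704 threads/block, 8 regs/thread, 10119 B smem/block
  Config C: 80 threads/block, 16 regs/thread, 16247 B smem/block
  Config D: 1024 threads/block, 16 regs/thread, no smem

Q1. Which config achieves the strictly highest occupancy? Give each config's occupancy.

occupancies: A 13/16, B 11/16, C 3/16, D 1

Answer: D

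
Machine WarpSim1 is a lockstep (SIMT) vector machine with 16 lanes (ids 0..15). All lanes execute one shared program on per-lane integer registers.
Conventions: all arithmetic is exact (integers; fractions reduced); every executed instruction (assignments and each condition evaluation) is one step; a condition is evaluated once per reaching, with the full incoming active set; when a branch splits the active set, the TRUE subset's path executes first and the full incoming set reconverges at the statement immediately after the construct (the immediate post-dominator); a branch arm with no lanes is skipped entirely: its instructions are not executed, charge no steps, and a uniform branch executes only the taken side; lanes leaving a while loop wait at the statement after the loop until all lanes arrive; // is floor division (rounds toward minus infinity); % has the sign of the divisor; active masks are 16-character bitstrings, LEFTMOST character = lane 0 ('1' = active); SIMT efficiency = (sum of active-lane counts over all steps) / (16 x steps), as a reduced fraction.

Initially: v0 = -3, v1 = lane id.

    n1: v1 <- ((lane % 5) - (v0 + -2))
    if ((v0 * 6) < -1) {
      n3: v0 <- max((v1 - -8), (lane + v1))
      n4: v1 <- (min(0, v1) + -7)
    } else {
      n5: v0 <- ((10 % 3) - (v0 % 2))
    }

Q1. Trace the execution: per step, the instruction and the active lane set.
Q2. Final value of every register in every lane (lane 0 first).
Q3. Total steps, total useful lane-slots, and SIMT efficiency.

step 0: v1 <- ((lane % 5) - (v0 + -2)) 1111111111111111
step 1: eval ((v0 * 6) < -1)         1111111111111111
step 2: v0 <- max((v1 - -8), (lane + v1)) 1111111111111111
step 3: v1 <- (min(0, v1) + -7)      1111111111111111

Answer: 4 steps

v0: 13,14,15,16,17,13,14,15,16,18,15,17,19,21,23,20
v1: -7,-7,-7,-7,-7,-7,-7,-7,-7,-7,-7,-7,-7,-7,-7,-7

steps = 4; useful = 64; efficiency = 64/64 = 1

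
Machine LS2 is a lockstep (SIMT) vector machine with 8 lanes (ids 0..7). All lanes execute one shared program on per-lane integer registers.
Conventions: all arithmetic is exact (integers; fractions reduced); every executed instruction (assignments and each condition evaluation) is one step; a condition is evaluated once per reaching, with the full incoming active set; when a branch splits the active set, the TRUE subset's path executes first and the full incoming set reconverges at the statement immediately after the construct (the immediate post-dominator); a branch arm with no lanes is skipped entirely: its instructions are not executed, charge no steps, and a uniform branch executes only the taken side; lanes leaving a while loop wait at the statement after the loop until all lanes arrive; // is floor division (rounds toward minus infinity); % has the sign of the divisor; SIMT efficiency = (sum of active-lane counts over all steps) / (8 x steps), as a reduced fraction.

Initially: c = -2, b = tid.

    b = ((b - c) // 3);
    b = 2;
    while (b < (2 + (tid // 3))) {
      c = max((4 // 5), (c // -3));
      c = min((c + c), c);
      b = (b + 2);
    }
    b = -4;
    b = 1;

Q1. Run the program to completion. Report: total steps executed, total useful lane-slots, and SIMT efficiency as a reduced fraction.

Answer: 9 steps, 60 useful, 5/6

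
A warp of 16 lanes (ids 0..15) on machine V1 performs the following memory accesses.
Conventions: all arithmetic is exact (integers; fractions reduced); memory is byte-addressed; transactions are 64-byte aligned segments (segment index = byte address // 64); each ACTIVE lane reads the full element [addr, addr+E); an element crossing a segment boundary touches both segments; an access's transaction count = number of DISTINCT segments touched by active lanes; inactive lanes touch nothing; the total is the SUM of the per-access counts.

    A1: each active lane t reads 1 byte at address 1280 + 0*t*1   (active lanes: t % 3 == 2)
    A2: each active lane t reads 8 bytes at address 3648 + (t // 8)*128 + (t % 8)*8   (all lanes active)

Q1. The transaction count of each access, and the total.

A1: 1 transaction
A2: 2 transactions

Answer: 1,2; total 3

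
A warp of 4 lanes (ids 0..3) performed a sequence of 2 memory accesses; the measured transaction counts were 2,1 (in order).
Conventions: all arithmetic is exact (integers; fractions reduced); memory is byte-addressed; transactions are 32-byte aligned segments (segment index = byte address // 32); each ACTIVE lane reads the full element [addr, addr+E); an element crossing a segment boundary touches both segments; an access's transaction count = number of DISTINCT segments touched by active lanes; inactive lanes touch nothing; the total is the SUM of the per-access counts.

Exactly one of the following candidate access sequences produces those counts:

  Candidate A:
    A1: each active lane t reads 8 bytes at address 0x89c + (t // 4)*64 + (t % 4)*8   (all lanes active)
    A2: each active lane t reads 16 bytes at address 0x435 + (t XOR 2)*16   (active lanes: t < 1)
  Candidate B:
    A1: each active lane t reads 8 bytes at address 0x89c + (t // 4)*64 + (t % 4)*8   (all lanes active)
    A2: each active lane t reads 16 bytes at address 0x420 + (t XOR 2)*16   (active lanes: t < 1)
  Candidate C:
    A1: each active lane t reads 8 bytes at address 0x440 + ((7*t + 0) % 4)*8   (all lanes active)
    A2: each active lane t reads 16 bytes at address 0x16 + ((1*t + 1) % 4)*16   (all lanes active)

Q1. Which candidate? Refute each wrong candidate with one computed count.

A: A2 gives 2 transactions, not 1
C: A1 gives 1 transaction, not 2
B: all counts match (2,1)

Answer: B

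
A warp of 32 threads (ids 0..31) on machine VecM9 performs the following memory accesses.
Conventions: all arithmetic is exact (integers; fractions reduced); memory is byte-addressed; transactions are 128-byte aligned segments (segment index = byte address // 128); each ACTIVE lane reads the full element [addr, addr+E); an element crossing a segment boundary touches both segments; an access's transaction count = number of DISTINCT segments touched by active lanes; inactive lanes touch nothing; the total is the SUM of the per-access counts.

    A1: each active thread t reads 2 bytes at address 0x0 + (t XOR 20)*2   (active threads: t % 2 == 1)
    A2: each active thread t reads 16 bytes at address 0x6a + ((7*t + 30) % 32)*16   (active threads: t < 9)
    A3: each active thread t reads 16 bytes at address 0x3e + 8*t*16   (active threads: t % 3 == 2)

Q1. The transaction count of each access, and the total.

A1: 1 transaction
A2: 5 transactions
A3: 10 transactions

Answer: 1,5,10; total 16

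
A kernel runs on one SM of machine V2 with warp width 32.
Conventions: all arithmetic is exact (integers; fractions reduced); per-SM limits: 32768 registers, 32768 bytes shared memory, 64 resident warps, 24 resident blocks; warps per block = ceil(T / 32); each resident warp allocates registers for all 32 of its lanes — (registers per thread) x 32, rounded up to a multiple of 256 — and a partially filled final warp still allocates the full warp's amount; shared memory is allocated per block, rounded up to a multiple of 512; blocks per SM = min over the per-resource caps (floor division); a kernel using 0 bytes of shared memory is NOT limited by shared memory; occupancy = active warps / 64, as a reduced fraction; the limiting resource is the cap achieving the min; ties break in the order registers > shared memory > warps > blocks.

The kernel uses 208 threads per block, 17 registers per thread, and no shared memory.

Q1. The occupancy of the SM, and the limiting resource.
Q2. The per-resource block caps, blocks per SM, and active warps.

Answer: occupancy 21/32, limited by registers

registers: 6 blocks
shared memory: no limit (kernel uses none)
warps: 9 blocks
blocks: 24 blocks

Answer: 6 blocks, 42 active warps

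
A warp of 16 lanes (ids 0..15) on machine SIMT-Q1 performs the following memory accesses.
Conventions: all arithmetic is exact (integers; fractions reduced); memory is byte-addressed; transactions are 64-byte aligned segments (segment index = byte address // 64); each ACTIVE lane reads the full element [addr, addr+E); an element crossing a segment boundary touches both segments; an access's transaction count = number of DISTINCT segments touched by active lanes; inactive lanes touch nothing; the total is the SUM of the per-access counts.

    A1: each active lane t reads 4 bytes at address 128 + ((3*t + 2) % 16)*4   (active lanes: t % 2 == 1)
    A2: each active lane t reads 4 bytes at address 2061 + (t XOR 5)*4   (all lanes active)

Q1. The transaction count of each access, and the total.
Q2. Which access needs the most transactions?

A1: 1 transaction
A2: 2 transactions

Answer: 1,2; total 3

Answer: A2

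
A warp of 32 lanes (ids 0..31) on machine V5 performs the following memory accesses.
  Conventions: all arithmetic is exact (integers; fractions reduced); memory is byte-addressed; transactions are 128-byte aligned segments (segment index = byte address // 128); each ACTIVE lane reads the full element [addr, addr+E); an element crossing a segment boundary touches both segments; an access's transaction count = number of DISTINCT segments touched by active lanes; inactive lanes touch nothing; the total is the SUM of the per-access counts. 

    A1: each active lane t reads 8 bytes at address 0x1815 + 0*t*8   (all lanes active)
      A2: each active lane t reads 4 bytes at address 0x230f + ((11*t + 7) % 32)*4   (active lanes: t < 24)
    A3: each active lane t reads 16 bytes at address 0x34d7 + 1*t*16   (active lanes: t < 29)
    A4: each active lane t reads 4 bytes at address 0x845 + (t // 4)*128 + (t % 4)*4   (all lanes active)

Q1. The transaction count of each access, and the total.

A1: 1 transaction
A2: 2 transactions
A3: 5 transactions
A4: 8 transactions

Answer: 1,2,5,8; total 16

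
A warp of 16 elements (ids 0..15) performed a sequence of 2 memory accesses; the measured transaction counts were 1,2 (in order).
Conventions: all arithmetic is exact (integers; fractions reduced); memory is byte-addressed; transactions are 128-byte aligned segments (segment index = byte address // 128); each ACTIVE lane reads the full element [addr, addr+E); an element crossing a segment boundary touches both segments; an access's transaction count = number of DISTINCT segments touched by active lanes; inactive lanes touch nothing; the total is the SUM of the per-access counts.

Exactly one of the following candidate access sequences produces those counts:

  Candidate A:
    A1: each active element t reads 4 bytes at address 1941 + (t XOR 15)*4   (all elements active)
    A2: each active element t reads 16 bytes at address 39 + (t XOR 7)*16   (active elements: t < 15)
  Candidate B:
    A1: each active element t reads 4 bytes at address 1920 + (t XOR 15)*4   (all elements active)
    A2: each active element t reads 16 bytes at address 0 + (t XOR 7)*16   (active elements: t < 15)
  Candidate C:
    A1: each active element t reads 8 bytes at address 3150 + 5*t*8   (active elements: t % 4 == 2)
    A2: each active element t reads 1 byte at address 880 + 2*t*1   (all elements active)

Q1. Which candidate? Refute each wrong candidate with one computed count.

A: A2 gives 3 transactions, not 2
C: A1 gives 5 transactions, not 1
B: all counts match (1,2)

Answer: B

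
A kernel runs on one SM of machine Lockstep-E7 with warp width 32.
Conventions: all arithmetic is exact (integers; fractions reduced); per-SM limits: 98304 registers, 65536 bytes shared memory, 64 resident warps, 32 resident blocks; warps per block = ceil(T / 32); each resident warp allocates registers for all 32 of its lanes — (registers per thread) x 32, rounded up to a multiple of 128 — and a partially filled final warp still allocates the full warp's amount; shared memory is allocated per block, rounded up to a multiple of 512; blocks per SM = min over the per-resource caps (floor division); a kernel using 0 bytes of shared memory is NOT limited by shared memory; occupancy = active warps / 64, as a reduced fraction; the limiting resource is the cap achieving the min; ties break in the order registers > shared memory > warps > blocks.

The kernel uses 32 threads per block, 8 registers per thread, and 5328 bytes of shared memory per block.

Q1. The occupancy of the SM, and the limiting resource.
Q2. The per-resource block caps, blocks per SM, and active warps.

Answer: occupancy 11/64, limited by shared memory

registers: 384 blocks
shared memory: 11 blocks
warps: 64 blocks
blocks: 32 blocks

Answer: 11 blocks, 11 active warps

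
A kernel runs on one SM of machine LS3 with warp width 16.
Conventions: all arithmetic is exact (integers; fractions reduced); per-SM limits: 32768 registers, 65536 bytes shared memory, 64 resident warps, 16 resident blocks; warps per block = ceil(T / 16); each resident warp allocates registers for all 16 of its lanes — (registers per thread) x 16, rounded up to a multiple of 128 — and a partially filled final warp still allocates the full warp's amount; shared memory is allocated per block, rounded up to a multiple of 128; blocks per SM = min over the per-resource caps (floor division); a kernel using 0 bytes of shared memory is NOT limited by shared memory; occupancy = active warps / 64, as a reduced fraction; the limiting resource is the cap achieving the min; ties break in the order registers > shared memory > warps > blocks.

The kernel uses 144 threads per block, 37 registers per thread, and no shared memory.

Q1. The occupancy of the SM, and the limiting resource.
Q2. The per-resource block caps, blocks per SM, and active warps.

Answer: occupancy 45/64, limited by registers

registers: 5 blocks
shared memory: no limit (kernel uses none)
warps: 7 blocks
blocks: 16 blocks

Answer: 5 blocks, 45 active warps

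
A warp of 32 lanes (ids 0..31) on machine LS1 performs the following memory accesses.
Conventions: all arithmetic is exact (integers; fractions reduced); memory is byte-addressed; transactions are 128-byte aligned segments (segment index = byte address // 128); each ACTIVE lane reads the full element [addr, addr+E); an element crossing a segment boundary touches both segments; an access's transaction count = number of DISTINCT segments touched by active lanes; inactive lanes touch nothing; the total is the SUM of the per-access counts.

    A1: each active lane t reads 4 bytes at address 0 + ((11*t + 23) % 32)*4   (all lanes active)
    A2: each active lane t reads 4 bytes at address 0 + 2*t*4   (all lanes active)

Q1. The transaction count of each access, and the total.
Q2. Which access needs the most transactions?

A1: 1 transaction
A2: 2 transactions

Answer: 1,2; total 3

Answer: A2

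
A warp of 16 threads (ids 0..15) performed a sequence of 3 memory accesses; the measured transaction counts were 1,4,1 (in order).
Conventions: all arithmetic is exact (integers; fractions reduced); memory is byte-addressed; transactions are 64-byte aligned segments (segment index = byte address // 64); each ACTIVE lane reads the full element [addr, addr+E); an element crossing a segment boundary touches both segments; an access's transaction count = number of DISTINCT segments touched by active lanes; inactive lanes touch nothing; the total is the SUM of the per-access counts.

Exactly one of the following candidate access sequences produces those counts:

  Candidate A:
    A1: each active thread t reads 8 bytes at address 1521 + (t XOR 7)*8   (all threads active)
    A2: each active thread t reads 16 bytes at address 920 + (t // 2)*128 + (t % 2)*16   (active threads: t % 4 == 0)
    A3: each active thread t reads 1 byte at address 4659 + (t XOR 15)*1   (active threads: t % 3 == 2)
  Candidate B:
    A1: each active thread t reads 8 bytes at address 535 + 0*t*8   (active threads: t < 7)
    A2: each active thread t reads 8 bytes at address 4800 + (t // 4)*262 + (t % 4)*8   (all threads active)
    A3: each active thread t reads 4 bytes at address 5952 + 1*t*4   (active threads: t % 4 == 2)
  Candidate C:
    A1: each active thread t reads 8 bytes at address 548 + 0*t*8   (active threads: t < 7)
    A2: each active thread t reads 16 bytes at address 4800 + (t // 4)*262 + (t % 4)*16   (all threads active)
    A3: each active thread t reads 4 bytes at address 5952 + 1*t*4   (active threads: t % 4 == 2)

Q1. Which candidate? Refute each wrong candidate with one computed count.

A: A1 gives 3 transactions, not 1
C: A2 gives 7 transactions, not 4
B: all counts match (1,4,1)

Answer: B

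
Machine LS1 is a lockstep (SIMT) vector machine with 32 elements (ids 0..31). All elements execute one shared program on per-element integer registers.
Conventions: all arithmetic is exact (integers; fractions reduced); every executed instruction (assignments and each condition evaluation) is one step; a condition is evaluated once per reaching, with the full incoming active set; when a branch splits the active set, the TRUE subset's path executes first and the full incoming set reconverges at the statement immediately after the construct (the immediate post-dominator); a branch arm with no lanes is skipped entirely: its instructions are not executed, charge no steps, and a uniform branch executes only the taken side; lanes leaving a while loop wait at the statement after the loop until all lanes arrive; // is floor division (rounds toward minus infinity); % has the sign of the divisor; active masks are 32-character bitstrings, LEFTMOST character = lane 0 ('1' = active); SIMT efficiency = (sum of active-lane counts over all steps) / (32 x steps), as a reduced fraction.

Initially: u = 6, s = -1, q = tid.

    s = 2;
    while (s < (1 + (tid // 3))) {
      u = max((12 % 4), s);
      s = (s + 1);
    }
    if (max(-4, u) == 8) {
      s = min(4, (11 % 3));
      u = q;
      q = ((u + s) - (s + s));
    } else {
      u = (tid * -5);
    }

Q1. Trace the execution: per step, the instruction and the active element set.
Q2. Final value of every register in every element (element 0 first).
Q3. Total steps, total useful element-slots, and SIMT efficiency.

step 0: s <- 2                       11111111111111111111111111111111
step 1: eval (s < (1 + (tid // 3)))  11111111111111111111111111111111
step 2: u <- max((12 % 4), s)        00000011111111111111111111111111
step 3: s <- (s + 1)                 00000011111111111111111111111111
step 4: eval (s < (1 + (tid // 3)))  00000011111111111111111111111111
step 5: u <- max((12 % 4), s)        00000000011111111111111111111111
step 6: s <- (s + 1)                 00000000011111111111111111111111
step 7: eval (s < (1 + (tid // 3)))  00000000011111111111111111111111
step 8: u <- max((12 % 4), s)        00000000000011111111111111111111
step 9: s <- (s + 1)                 00000000000011111111111111111111
step 10: eval (s < (1 + (tid // 3)))  00000000000011111111111111111111
step 11: u <- max((12 % 4), s)        00000000000000011111111111111111
step 12: s <- (s + 1)                 00000000000000011111111111111111
step 13: eval (s < (1 + (tid // 3)))  00000000000000011111111111111111
step 14: u <- max((12 % 4), s)        00000000000000000011111111111111
step 15: s <- (s + 1)                 00000000000000000011111111111111
step 16: eval (s < (1 + (tid // 3)))  00000000000000000011111111111111
step 17: u <- max((12 % 4), s)        00000000000000000000011111111111
step 18: s <- (s + 1)                 00000000000000000000011111111111
step 19: eval (s < (1 + (tid // 3)))  00000000000000000000011111111111
step 20: u <- max((12 % 4), s)        00000000000000000000000011111111
step 21: s <- (s + 1)                 00000000000000000000000011111111
step 22: eval (s < (1 + (tid // 3)))  00000000000000000000000011111111
step 23: u <- max((12 % 4), s)        00000000000000000000000000011111
step 24: s <- (s + 1)                 00000000000000000000000000011111
step 25: eval (s < (1 + (tid // 3)))  00000000000000000000000000011111
step 26: u <- max((12 % 4), s)        00000000000000000000000000000011
step 27: s <- (s + 1)                 00000000000000000000000000000011
step 28: eval (s < (1 + (tid // 3)))  00000000000000000000000000000011
step 29: eval (max(-4, u) == 8)       11111111111111111111111111111111
step 30: s <- min(4, (11 % 3))        00000000000000000000000011100000
step 31: u <- q                       00000000000000000000000011100000
step 32: q <- ((u + s) - (s + s))     00000000000000000000000011100000
step 33: u <- (tid * -5)              11111111111111111111111100011111

Answer: 34 steps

u: 0,-5,-10,-15,-20,-25,-30,-35,-40,-45,-50,-55,-60,-65,-70,-75,-80,-85,-90,-95,-100,-105,-110,-115,24,25,26,-135,-140,-145,-150,-155
s: 2,2,2,2,2,2,3,3,3,4,4,4,5,5,5,6,6,6,7,7,7,8,8,8,2,2,2,10,10,10,11,11
q: 0,1,2,3,4,5,6,7,8,9,10,11,12,13,14,15,16,17,18,19,20,21,22,23,22,23,24,27,28,29,30,31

steps = 34; useful = 512; efficiency = 512/1088 = 8/17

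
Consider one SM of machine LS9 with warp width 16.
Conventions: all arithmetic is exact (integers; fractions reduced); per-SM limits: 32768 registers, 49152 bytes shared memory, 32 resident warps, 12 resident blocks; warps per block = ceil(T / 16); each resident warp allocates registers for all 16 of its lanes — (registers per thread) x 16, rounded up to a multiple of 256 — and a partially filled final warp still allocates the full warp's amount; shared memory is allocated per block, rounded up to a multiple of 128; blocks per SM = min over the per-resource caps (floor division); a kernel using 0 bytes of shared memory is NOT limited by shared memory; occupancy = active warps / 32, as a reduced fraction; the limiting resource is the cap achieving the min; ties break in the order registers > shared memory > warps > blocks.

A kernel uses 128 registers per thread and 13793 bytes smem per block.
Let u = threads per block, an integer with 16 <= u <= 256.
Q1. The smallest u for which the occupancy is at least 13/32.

Answer: u = 65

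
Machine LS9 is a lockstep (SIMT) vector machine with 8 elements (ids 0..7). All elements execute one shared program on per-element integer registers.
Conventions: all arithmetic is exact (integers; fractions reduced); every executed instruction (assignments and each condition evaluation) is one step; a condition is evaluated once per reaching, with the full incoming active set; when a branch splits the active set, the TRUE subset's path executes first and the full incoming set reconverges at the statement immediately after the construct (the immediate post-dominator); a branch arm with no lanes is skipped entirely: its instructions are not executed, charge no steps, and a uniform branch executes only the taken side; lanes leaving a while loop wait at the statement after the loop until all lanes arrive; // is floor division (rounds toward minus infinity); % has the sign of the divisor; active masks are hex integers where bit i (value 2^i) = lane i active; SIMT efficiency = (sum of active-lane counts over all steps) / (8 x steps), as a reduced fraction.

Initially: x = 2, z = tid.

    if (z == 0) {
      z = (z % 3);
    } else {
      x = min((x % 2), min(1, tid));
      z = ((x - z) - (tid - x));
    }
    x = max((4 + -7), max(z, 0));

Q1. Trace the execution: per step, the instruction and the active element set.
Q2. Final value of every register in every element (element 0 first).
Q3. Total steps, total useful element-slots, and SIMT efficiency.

step 0: eval (z == 0)                0xff
step 1: z <- (z % 3)                 0x01
step 2: x <- min((x % 2), min(1, tid)) 0xfe
step 3: z <- ((x - z) - (tid - x))   0xfe
step 4: x <- max((4 + -7), max(z, 0)) 0xff

Answer: 5 steps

x: 0,0,0,0,0,0,0,0
z: 0,-2,-4,-6,-8,-10,-12,-14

steps = 5; useful = 31; efficiency = 31/40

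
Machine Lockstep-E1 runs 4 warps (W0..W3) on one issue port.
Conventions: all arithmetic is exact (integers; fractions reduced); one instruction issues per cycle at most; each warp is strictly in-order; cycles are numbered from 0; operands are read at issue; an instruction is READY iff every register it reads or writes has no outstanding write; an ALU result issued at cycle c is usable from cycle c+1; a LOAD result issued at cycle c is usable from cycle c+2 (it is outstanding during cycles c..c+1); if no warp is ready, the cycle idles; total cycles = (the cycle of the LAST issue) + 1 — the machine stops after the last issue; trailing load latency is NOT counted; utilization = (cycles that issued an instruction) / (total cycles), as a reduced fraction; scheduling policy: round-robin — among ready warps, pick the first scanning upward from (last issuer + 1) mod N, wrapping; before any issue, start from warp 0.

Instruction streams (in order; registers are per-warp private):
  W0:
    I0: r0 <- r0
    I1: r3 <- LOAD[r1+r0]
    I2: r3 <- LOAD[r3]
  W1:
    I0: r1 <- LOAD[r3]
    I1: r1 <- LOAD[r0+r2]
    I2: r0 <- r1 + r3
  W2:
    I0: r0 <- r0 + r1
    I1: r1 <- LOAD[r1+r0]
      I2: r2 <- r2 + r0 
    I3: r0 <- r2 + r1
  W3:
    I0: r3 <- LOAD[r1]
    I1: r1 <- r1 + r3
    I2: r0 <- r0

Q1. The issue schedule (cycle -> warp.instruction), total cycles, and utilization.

cycle 0: W0.I0
cycle 1: W1.I0
cycle 2: W2.I0
cycle 3: W3.I0
cycle 4: W0.I1
cycle 5: W1.I1
cycle 6: W2.I1
cycle 7: W3.I1
cycle 8: W0.I2
cycle 9: W1.I2
cycle 10: W2.I2
cycle 11: W3.I2
cycle 12: W2.I3

Answer: 13 cycles, utilization 1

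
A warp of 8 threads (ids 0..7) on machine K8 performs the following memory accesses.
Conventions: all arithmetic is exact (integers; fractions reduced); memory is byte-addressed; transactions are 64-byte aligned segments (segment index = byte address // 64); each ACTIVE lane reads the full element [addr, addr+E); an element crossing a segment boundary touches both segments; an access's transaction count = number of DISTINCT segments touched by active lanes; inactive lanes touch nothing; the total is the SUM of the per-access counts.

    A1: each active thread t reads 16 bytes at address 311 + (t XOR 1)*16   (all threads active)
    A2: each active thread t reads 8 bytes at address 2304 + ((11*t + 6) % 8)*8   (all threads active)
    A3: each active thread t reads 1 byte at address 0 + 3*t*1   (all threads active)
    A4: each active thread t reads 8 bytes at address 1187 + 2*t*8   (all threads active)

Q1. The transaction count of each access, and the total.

A1: 3 transactions
A2: 1 transaction
A3: 1 transaction
A4: 3 transactions

Answer: 3,1,1,3; total 8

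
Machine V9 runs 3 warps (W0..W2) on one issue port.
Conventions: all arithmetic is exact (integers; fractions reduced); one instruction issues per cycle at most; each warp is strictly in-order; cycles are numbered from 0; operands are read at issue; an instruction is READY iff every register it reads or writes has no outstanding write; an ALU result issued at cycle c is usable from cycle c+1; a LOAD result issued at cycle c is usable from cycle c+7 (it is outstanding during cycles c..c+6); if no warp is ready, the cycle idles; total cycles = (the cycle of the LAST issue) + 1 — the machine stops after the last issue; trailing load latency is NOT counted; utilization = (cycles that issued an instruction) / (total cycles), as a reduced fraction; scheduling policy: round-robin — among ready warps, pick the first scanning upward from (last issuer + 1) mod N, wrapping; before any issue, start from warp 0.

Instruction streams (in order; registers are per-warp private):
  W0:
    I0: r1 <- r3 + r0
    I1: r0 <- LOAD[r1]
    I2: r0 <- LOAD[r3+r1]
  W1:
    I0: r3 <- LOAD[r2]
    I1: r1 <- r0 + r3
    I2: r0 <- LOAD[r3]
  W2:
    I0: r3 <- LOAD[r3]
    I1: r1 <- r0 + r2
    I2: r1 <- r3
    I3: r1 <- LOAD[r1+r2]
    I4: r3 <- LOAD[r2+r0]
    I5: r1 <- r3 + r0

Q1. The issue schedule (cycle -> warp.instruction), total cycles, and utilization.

cycle 0: W0.I0
cycle 1: W1.I0
cycle 2: W2.I0
cycle 3: W0.I1
cycle 4: W2.I1
cycle 5: idle
cycle 6: idle
cycle 7: idle
cycle 8: W1.I1
cycle 9: W2.I2
cycle 10: W0.I2
cycle 11: W1.I2
cycle 12: W2.I3
cycle 13: W2.I4
cycle 14: idle
cycle 15: idle
cycle 16: idle
cycle 17: idle
cycle 18: idle
cycle 19: idle
cycle 20: W2.I5

Answer: 21 cycles, utilization 4/7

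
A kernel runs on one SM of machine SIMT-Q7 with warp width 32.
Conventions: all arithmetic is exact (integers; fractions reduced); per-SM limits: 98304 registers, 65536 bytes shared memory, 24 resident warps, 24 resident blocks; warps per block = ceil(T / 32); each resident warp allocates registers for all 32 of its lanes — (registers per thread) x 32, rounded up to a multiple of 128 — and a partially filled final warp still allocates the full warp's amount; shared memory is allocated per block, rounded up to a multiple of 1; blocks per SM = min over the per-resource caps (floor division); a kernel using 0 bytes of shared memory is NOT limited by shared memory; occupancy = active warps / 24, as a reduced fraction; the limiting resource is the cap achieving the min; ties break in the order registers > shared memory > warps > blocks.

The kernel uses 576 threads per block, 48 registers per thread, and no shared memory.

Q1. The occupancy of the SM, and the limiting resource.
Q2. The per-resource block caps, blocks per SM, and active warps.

Answer: occupancy 3/4, limited by warps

registers: 3 blocks
shared memory: no limit (kernel uses none)
warps: 1 block
blocks: 24 blocks

Answer: 1 block, 18 active warps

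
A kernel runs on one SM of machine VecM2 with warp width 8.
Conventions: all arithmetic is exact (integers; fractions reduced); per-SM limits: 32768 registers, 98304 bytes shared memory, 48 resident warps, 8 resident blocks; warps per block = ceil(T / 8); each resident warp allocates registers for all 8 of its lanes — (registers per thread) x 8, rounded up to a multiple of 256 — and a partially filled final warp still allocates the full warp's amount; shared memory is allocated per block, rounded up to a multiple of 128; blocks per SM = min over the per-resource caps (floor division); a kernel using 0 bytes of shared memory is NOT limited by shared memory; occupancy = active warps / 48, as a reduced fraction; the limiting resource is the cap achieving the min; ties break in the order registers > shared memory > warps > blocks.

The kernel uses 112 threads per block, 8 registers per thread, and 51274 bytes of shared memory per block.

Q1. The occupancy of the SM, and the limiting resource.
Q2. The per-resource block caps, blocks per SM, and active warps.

Answer: occupancy 7/24, limited by shared memory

registers: 9 blocks
shared memory: 1 block
warps: 3 blocks
blocks: 8 blocks

Answer: 1 block, 14 active warps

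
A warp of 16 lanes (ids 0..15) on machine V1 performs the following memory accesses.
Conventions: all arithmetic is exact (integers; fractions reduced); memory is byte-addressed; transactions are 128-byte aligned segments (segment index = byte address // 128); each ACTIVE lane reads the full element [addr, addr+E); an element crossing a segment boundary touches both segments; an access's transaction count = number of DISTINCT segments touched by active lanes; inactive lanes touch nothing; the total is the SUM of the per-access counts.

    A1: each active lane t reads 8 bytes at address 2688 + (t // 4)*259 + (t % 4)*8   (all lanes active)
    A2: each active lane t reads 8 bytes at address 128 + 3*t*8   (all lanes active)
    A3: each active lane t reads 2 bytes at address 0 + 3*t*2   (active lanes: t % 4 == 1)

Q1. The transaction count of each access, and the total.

A1: 4 transactions
A2: 3 transactions
A3: 1 transaction

Answer: 4,3,1; total 8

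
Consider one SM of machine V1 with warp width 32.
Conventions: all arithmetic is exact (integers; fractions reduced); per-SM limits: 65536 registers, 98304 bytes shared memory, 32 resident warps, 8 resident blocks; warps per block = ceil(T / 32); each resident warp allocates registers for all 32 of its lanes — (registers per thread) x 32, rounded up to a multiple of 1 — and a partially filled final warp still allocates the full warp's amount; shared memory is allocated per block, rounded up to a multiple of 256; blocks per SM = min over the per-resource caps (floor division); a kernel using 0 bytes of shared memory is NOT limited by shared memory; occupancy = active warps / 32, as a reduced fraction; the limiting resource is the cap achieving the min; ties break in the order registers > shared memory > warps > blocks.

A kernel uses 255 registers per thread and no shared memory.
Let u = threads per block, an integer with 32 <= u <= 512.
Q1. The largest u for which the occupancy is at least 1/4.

Answer: u = 256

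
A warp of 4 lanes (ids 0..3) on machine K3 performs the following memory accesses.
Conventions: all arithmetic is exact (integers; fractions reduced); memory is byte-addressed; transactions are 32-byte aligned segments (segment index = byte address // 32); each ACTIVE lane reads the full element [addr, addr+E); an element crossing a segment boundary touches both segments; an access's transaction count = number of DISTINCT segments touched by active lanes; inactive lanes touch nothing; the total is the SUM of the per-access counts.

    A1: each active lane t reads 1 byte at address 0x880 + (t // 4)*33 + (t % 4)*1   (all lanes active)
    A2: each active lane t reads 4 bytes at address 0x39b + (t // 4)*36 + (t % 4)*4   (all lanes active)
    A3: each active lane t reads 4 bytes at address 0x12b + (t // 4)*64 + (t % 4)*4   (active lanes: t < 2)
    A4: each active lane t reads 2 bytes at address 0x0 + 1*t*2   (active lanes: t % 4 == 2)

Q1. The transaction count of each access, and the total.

A1: 1 transaction
A2: 2 transactions
A3: 1 transaction
A4: 1 transaction

Answer: 1,2,1,1; total 5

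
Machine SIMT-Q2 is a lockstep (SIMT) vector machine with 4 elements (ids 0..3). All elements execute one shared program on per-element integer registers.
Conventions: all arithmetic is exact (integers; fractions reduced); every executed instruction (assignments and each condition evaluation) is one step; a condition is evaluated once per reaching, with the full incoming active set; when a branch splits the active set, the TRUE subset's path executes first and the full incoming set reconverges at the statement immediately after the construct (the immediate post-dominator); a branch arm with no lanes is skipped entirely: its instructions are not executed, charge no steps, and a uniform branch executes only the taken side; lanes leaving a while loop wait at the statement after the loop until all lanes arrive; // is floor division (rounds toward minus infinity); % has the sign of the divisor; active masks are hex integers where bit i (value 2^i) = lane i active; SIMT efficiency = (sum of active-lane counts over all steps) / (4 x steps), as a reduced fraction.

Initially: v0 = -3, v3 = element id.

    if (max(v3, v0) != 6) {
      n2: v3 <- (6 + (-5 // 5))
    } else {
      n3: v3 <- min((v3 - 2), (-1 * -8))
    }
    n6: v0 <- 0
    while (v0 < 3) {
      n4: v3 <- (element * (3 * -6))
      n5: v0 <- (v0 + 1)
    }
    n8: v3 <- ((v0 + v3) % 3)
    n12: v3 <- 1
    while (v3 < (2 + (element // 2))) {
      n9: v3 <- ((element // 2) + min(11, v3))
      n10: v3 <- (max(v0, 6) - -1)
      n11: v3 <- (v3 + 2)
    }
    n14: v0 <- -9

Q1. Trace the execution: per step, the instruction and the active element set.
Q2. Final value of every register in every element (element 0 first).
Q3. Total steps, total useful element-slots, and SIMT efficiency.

step 0: eval (max(v3, v0) != 6)      0xf
step 1: v3 <- (6 + (-5 // 5))        0xf
step 2: v0 <- 0                      0xf
step 3: eval (v0 < 3)                0xf
step 4: v3 <- (element * (3 * -6))   0xf
step 5: v0 <- (v0 + 1)               0xf
step 6: eval (v0 < 3)                0xf
step 7: v3 <- (element * (3 * -6))   0xf
step 8: v0 <- (v0 + 1)               0xf
step 9: eval (v0 < 3)                0xf
step 10: v3 <- (element * (3 * -6))   0xf
step 11: v0 <- (v0 + 1)               0xf
step 12: eval (v0 < 3)                0xf
step 13: v3 <- ((v0 + v3) % 3)        0xf
step 14: v3 <- 1                      0xf
step 15: eval (v3 < (2 + (element // 2))) 0xf
step 16: v3 <- ((element // 2) + min(11, v3)) 0xf
step 17: v3 <- (max(v0, 6) - -1)      0xf
step 18: v3 <- (v3 + 2)               0xf
step 19: eval (v3 < (2 + (element // 2))) 0xf
step 20: v0 <- -9                     0xf

Answer: 21 steps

v0: -9,-9,-9,-9
v3: 9,9,9,9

steps = 21; useful = 84; efficiency = 84/84 = 1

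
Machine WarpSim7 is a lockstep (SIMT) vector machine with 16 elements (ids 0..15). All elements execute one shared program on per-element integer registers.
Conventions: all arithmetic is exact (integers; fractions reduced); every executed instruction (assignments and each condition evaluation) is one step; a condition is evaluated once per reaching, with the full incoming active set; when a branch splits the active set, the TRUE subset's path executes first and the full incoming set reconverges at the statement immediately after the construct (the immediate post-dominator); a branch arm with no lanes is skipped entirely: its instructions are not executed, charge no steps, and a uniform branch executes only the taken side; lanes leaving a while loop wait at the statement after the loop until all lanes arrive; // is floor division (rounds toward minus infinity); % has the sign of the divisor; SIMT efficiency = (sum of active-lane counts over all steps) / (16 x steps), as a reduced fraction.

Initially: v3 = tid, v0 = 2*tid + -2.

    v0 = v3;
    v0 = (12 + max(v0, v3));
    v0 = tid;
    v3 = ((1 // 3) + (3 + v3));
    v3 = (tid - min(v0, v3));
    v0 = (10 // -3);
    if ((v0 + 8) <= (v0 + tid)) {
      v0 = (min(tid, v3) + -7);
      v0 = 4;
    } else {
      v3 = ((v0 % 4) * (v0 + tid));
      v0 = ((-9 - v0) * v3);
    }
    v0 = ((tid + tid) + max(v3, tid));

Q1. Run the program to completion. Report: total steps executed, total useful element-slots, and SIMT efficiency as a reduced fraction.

Answer: 12 steps, 160 useful, 5/6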